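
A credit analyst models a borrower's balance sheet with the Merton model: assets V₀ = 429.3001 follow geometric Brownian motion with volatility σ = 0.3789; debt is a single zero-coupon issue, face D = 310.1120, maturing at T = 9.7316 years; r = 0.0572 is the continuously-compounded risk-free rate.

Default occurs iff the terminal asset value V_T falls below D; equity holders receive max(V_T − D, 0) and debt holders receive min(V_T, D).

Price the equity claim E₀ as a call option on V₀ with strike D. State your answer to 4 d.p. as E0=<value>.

d₁ = [ln(V₀/D) + (r + σ²/2)T] / (σ√T)
   = [ln(429.3001/310.1120) + (0.0572 + 0.5·0.3789²)·9.7316] / (0.3789·√9.7316)
   = [0.325223 + 1.255207] / 1.181998 = 1.337083
d₂ = d₁ − σ√T = 1.337083 − 1.181998 = 0.155085
N(d₁) = 0.909402,  N(d₂) = 0.561623,  e^(−rT) = 0.573127
E₀ = V₀·N(d₁) − D·e^(−rT)·N(d₂)
   = 429.3001·0.909402 − 310.1120·0.573127·0.561623 = 290.587194

E0=290.5872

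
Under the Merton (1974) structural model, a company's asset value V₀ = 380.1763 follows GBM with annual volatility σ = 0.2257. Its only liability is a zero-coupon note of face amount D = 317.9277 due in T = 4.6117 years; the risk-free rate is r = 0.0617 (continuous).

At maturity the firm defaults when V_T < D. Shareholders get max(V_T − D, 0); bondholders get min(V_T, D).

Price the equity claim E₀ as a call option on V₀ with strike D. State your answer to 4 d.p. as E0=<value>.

d₁ = [ln(V₀/D) + (r + σ²/2)T] / (σ√T)
   = [ln(380.1763/317.9277) + (0.0617 + 0.5·0.2257²)·4.6117] / (0.2257·√4.6117)
   = [0.178811 + 0.402003] / 0.484688 = 1.198326
d₂ = d₁ − σ√T = 1.198326 − 0.484688 = 0.713638
N(d₁) = 0.884605,  N(d₂) = 0.762275,  e^(−rT) = 0.752359
E₀ = V₀·N(d₁) − D·e^(−rT)·N(d₂)
   = 380.1763·0.884605 − 317.9277·0.752359·0.762275 = 153.973028

E0=153.9730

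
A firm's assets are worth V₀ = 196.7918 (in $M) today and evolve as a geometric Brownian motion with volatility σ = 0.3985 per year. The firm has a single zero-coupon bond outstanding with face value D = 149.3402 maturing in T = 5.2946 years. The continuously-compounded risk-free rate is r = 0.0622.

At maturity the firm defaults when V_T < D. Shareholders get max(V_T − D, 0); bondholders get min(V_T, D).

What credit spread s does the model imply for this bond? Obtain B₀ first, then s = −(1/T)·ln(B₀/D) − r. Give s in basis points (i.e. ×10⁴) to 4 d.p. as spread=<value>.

spread=372.3813

d₁ = [ln(V₀/D) + (r + σ²/2)T] / (σ√T)
   = [ln(196.7918/149.3402) + (0.0622 + 0.5·0.3985²)·5.2946] / (0.3985·√5.2946)
   = [0.275919 + 0.749721] / 0.916948 = 1.118537
d₂ = d₁ − σ√T = 1.118537 − 0.916948 = 0.201589
N(d₁) = 0.868331,  N(d₂) = 0.579881,  e^(−rT) = 0.719410
E₀ = V₀·N(d₁) − D·e^(−rT)·N(d₂)
   = 196.7918·0.868331 − 149.3402·0.719410·0.579881 = 108.579907
B₀ = V₀ − E₀ = 196.7918 − 108.579907 = 88.211893
spread = −(1/T)·ln(B₀/D) − r = −(1/5.2946)·ln(88.211893/149.3402) − 0.0622 = 0.03723813
in basis points: 0.03723813 × 10⁴ = 372.3813 bp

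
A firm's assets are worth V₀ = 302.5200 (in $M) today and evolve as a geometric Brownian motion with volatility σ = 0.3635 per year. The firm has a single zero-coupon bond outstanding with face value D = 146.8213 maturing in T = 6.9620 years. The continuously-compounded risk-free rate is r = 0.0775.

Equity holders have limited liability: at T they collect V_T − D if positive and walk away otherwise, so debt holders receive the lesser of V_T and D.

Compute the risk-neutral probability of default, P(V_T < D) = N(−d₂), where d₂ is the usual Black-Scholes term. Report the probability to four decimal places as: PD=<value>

d₁ = [ln(V₀/D) + (r + σ²/2)T] / (σ√T)
   = [ln(302.5200/146.8213) + (0.0775 + 0.5·0.3635²)·6.9620] / (0.3635·√6.9620)
   = [0.722931 + 0.999507] / 0.959117 = 1.795859
d₂ = d₁ − σ√T = 1.795859 − 0.959117 = 0.836743
risk-neutral PD = N(−d₂) = N(-0.836743) = 0.201369

PD=0.2014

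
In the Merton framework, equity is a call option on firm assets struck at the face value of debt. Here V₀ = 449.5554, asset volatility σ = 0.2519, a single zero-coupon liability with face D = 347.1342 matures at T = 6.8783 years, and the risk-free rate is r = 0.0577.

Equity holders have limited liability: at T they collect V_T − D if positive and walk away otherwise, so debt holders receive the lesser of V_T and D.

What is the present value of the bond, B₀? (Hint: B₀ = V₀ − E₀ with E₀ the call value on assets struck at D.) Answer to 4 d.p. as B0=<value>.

B0=215.9318

d₁ = [ln(V₀/D) + (r + σ²/2)T] / (σ√T)
   = [ln(449.5554/347.1342) + (0.0577 + 0.5·0.2519²)·6.8783] / (0.2519·√6.8783)
   = [0.258548 + 0.615104] / 0.660646 = 1.322421
d₂ = d₁ − σ√T = 1.322421 − 0.660646 = 0.661775
N(d₁) = 0.906986,  N(d₂) = 0.745942,  e^(−rT) = 0.672416
E₀ = V₀·N(d₁) − D·e^(−rT)·N(d₂)
   = 449.5554·0.906986 − 347.1342·0.672416·0.745942 = 233.623618
B₀ = V₀ − E₀ = 449.5554 − 233.623618 = 215.931782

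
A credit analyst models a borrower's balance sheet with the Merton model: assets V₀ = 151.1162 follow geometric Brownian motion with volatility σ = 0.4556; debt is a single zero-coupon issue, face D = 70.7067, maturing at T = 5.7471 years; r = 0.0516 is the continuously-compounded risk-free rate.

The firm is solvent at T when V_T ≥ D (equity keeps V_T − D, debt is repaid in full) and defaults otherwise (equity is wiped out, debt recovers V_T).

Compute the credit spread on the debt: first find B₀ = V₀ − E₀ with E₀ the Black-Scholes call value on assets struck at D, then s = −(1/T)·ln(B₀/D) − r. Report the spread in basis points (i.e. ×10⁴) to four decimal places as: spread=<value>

d₁ = [ln(V₀/D) + (r + σ²/2)T] / (σ√T)
   = [ln(151.1162/70.7067) + (0.0516 + 0.5·0.4556²)·5.7471] / (0.4556·√5.7471)
   = [0.759509 + 0.893017] / 1.092215 = 1.513004
d₂ = d₁ − σ√T = 1.513004 − 1.092215 = 0.420789
N(d₁) = 0.934861,  N(d₂) = 0.663046,  e^(−rT) = 0.743378
E₀ = V₀·N(d₁) − D·e^(−rT)·N(d₂)
   = 151.1162·0.934861 − 70.7067·0.743378·0.663046 = 106.421718
B₀ = V₀ − E₀ = 151.1162 − 106.421718 = 44.694482
spread = −(1/T)·ln(B₀/D) − r = −(1/5.7471)·ln(44.694482/70.7067) − 0.0516 = 0.02821248
in basis points: 0.02821248 × 10⁴ = 282.1248 bp

spread=282.1248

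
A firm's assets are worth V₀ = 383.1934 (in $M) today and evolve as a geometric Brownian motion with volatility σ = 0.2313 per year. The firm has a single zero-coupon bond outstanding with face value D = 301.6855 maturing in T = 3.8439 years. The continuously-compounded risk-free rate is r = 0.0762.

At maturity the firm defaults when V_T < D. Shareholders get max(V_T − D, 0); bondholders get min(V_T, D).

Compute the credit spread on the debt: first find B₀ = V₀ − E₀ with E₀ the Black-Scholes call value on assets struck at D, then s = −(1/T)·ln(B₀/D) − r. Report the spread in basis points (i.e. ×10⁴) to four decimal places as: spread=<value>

d₁ = [ln(V₀/D) + (r + σ²/2)T] / (σ√T)
   = [ln(383.1934/301.6855) + (0.0762 + 0.5·0.2313²)·3.8439] / (0.2313·√3.8439)
   = [0.239155 + 0.395729] / 0.453484 = 1.400014
d₂ = d₁ − σ√T = 1.400014 − 0.453484 = 0.946531
N(d₁) = 0.919245,  N(d₂) = 0.828061,  e^(−rT) = 0.746093
E₀ = V₀·N(d₁) − D·e^(−rT)·N(d₂)
   = 383.1934·0.919245 − 301.6855·0.746093·0.828061 = 165.864359
B₀ = V₀ − E₀ = 383.1934 − 165.864359 = 217.329041
spread = −(1/T)·ln(B₀/D) − r = −(1/3.8439)·ln(217.329041/301.6855) − 0.0762 = 0.00912286
in basis points: 0.00912286 × 10⁴ = 91.2286 bp

spread=91.2286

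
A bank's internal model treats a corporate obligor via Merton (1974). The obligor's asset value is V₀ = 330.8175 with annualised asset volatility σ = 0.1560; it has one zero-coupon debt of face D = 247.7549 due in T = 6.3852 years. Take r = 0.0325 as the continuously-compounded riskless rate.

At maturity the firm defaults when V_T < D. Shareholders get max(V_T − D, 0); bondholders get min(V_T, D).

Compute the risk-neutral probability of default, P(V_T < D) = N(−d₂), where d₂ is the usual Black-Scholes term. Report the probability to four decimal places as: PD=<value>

PD=0.1439

d₁ = [ln(V₀/D) + (r + σ²/2)T] / (σ√T)
   = [ln(330.8175/247.7549) + (0.0325 + 0.5·0.1560²)·6.3852] / (0.1560·√6.3852)
   = [0.289127 + 0.285214] / 0.394196 = 1.456995
d₂ = d₁ − σ√T = 1.456995 − 0.394196 = 1.062799
risk-neutral PD = N(−d₂) = N(-1.062799) = 0.143937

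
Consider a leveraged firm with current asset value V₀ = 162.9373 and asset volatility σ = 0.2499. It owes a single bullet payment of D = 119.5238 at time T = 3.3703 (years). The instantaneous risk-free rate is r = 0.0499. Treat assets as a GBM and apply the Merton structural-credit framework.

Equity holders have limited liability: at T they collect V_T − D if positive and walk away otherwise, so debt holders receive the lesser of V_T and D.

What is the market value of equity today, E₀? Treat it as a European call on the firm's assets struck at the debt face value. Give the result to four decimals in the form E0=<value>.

d₁ = [ln(V₀/D) + (r + σ²/2)T] / (σ√T)
   = [ln(162.9373/119.5238) + (0.0499 + 0.5·0.2499²)·3.3703] / (0.2499·√3.3703)
   = [0.309850 + 0.273416] / 0.458776 = 1.271352
d₂ = d₁ − σ√T = 1.271352 − 0.458776 = 0.812576
N(d₁) = 0.898198,  N(d₂) = 0.791769,  e^(−rT) = 0.845203
E₀ = V₀·N(d₁) − D·e^(−rT)·N(d₂)
   = 162.9373·0.898198 − 119.5238·0.845203·0.791769 = 66.363930

E0=66.3639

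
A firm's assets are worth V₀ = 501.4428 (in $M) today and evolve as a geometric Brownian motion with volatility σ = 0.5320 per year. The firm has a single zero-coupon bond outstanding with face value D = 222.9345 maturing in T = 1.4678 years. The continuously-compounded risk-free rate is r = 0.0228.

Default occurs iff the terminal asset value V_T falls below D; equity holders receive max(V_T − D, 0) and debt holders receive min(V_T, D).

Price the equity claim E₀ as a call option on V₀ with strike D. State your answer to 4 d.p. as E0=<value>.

d₁ = [ln(V₀/D) + (r + σ²/2)T] / (σ√T)
   = [ln(501.4428/222.9345) + (0.0228 + 0.5·0.5320²)·1.4678] / (0.5320·√1.4678)
   = [0.810612 + 0.241177] / 0.644533 = 1.631862
d₂ = d₁ − σ√T = 1.631862 − 0.644533 = 0.987329
N(d₁) = 0.948646,  N(d₂) = 0.838259,  e^(−rT) = 0.967088
E₀ = V₀·N(d₁) − D·e^(−rT)·N(d₂)
   = 501.4428·0.948646 − 222.9345·0.967088·0.838259 = 294.965142

E0=294.9651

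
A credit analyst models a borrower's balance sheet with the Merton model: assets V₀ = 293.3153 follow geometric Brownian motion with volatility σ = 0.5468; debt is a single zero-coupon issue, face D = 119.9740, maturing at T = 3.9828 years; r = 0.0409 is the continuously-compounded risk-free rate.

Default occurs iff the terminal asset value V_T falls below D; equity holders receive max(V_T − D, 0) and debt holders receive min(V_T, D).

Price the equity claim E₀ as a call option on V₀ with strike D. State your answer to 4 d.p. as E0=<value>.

E0=206.5825

d₁ = [ln(V₀/D) + (r + σ²/2)T] / (σ√T)
   = [ln(293.3153/119.9740) + (0.0409 + 0.5·0.5468²)·3.9828] / (0.5468·√3.9828)
   = [0.893973 + 0.758306] / 1.091246 = 1.514121
d₂ = d₁ − σ√T = 1.514121 − 1.091246 = 0.422875
N(d₁) = 0.935002,  N(d₂) = 0.663807,  e^(−rT) = 0.849679
E₀ = V₀·N(d₁) − D·e^(−rT)·N(d₂)
   = 293.3153·0.935002 − 119.9740·0.849679·0.663807 = 206.582460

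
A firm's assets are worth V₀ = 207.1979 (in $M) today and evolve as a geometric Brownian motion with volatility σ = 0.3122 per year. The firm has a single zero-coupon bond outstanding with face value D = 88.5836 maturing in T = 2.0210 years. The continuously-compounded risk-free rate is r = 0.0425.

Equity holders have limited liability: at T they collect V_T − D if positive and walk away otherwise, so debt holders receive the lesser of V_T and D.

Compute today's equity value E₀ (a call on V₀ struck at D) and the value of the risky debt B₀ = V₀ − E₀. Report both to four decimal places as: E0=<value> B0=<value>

E0=126.2626 B0=80.9353

d₁ = [ln(V₀/D) + (r + σ²/2)T] / (σ√T)
   = [ln(207.1979/88.5836) + (0.0425 + 0.5·0.3122²)·2.0210] / (0.3122·√2.0210)
   = [0.849728 + 0.184385] / 0.443829 = 2.329977
d₂ = d₁ − σ√T = 2.329977 − 0.443829 = 1.886148
N(d₁) = 0.990096,  N(d₂) = 0.970362,  e^(−rT) = 0.917693
E₀ = V₀·N(d₁) − D·e^(−rT)·N(d₂)
   = 207.1979·0.990096 − 88.5836·0.917693·0.970362 = 126.262649
B₀ = V₀ − E₀ = 207.1979 − 126.262649 = 80.935251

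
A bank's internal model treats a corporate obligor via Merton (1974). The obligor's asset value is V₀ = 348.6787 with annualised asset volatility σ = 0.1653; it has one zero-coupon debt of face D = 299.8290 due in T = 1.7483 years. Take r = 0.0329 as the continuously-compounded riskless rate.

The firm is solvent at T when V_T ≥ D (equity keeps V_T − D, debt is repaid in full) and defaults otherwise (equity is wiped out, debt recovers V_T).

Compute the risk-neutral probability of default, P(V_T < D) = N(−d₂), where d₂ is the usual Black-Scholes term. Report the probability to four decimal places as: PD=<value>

PD=0.1992

d₁ = [ln(V₀/D) + (r + σ²/2)T] / (σ√T)
   = [ln(348.6787/299.8290) + (0.0329 + 0.5·0.1653²)·1.7483] / (0.1653·√1.7483)
   = [0.150939 + 0.081404] / 0.218565 = 1.063038
d₂ = d₁ − σ√T = 1.063038 − 0.218565 = 0.844473
risk-neutral PD = N(−d₂) = N(-0.844473) = 0.199203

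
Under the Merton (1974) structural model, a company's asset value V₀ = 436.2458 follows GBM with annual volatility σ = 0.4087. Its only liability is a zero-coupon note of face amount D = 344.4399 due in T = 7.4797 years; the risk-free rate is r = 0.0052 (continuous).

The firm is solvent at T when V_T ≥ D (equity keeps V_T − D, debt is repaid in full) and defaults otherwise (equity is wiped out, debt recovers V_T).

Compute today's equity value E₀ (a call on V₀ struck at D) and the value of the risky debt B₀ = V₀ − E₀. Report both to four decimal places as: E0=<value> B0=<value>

d₁ = [ln(V₀/D) + (r + σ²/2)T] / (σ√T)
   = [ln(436.2458/344.4399) + (0.0052 + 0.5·0.4087²)·7.4797] / (0.4087·√7.4797)
   = [0.236286 + 0.663583] / 1.117755 = 0.805068
d₂ = d₁ − σ√T = 0.805068 − 1.117755 = -0.312687
N(d₁) = 0.789610,  N(d₂) = 0.377259,  e^(−rT) = 0.961852
E₀ = V₀·N(d₁) − D·e^(−rT)·N(d₂)
   = 436.2458·0.789610 − 344.4399·0.961852·0.377259 = 219.477891
B₀ = V₀ − E₀ = 436.2458 − 219.477891 = 216.767909

E0=219.4779 B0=216.7679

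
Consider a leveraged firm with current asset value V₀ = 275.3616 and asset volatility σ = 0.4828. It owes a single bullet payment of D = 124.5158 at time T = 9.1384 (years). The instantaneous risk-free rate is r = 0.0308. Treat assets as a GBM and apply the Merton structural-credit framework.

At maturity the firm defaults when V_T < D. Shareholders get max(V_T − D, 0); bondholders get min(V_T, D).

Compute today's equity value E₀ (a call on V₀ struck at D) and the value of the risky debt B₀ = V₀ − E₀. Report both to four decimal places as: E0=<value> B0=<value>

d₁ = [ln(V₀/D) + (r + σ²/2)T] / (σ√T)
   = [ln(275.3616/124.5158) + (0.0308 + 0.5·0.4828²)·9.1384] / (0.4828·√9.1384)
   = [0.793653 + 1.346524] / 1.459494 = 1.466383
d₂ = d₁ − σ√T = 1.466383 − 1.459494 = 0.006889
N(d₁) = 0.928728,  N(d₂) = 0.502748,  e^(−rT) = 0.754679
E₀ = V₀·N(d₁) − D·e^(−rT)·N(d₂)
   = 275.3616·0.928728 − 124.5158·0.754679·0.502748 = 208.493047
B₀ = V₀ − E₀ = 275.3616 − 208.493047 = 66.868553

E0=208.4930 B0=66.8686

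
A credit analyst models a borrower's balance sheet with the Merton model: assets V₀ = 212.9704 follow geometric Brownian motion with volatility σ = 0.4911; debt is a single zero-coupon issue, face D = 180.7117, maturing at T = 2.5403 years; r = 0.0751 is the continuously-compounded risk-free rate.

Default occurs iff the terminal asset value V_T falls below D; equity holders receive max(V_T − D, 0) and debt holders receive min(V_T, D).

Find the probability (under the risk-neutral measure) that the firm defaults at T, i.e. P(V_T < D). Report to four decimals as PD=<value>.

PD=0.4752

d₁ = [ln(V₀/D) + (r + σ²/2)T] / (σ√T)
   = [ln(212.9704/180.7117) + (0.0751 + 0.5·0.4911²)·2.5403] / (0.4911·√2.5403)
   = [0.164250 + 0.497110] / 0.782731 = 0.844940
d₂ = d₁ − σ√T = 0.844940 − 0.782731 = 0.062209
risk-neutral PD = N(−d₂) = N(-0.062209) = 0.475198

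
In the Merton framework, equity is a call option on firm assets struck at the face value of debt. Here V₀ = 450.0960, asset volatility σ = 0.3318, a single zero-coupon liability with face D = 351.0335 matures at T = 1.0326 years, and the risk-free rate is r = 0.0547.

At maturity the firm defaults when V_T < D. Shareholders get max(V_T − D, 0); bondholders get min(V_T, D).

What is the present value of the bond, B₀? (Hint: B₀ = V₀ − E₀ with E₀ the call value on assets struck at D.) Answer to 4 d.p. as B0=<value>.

d₁ = [ln(V₀/D) + (r + σ²/2)T] / (σ√T)
   = [ln(450.0960/351.0335) + (0.0547 + 0.5·0.3318²)·1.0326] / (0.3318·√1.0326)
   = [0.248579 + 0.113323] / 0.337165 = 1.073369
d₂ = d₁ − σ√T = 1.073369 − 0.337165 = 0.736204
N(d₁) = 0.858447,  N(d₂) = 0.769197,  e^(−rT) = 0.945082
E₀ = V₀·N(d₁) − D·e^(−rT)·N(d₂)
   = 450.0960·0.858447 − 351.0335·0.945082·0.769197 = 131.198359
B₀ = V₀ − E₀ = 450.0960 − 131.198359 = 318.897641

B0=318.8976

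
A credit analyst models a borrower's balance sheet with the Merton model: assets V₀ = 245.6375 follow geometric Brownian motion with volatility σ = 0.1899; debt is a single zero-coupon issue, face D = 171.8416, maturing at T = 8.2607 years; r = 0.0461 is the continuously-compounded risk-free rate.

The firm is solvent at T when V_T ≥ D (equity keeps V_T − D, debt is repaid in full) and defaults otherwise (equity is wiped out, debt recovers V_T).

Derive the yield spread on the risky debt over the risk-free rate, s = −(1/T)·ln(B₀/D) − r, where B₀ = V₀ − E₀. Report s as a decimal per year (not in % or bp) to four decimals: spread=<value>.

d₁ = [ln(V₀/D) + (r + σ²/2)T] / (σ√T)
   = [ln(245.6375/171.8416) + (0.0461 + 0.5·0.1899²)·8.2607] / (0.1899·√8.2607)
   = [0.357284 + 0.529767] / 0.545800 = 1.625231
d₂ = d₁ − σ√T = 1.625231 − 0.545800 = 1.079431
N(d₁) = 0.947943,  N(d₂) = 0.859802,  e^(−rT) = 0.683302
E₀ = V₀·N(d₁) − D·e^(−rT)·N(d₂)
   = 245.6375·0.947943 − 171.8416·0.683302·0.859802 = 131.892694
B₀ = V₀ − E₀ = 245.6375 − 131.892694 = 113.744806
spread = −(1/T)·ln(B₀/D) − r = −(1/8.2607)·ln(113.744806/171.8416) − 0.0461 = 0.00384925

spread=0.0038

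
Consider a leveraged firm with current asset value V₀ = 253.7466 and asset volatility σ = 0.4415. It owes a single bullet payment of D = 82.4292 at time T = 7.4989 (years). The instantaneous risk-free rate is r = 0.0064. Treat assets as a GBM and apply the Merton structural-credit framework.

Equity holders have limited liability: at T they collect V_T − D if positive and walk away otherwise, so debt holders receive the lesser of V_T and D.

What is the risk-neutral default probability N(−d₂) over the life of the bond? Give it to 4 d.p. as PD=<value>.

PD=0.3575

d₁ = [ln(V₀/D) + (r + σ²/2)T] / (σ√T)
   = [ln(253.7466/82.4292) + (0.0064 + 0.5·0.4415²)·7.4989] / (0.4415·√7.4989)
   = [1.124396 + 0.778844] / 1.209009 = 1.574216
d₂ = d₁ − σ√T = 1.574216 − 1.209009 = 0.365207
risk-neutral PD = N(−d₂) = N(-0.365207) = 0.357479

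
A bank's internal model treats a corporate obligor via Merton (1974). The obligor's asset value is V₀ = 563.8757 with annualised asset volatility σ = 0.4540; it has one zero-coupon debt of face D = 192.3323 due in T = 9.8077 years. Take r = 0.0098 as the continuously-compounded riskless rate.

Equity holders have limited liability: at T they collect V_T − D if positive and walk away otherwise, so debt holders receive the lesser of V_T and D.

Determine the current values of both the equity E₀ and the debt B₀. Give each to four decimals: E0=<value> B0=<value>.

d₁ = [ln(V₀/D) + (r + σ²/2)T] / (σ√T)
   = [ln(563.8757/192.3323) + (0.0098 + 0.5·0.4540²)·9.8077] / (0.4540·√9.8077)
   = [1.075609 + 1.106877] / 1.421803 = 1.535013
d₂ = d₁ − σ√T = 1.535013 − 1.421803 = 0.113210
N(d₁) = 0.937610,  N(d₂) = 0.545068,  e^(−rT) = 0.908359
E₀ = V₀·N(d₁) − D·e^(−rT)·N(d₂)
   = 563.8757·0.937610 − 192.3323·0.908359·0.545068 = 433.468238
B₀ = V₀ − E₀ = 563.8757 − 433.468238 = 130.407462

E0=433.4682 B0=130.4075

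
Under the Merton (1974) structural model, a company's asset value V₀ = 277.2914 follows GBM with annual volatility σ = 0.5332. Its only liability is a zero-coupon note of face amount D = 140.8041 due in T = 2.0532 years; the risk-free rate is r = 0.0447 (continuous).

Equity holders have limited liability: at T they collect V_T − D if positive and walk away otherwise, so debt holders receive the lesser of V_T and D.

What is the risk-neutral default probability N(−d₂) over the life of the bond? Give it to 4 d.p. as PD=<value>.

PD=0.2659

d₁ = [ln(V₀/D) + (r + σ²/2)T] / (σ√T)
   = [ln(277.2914/140.8041) + (0.0447 + 0.5·0.5332²)·2.0532] / (0.5332·√2.0532)
   = [0.677699 + 0.383643] / 0.764022 = 1.389152
d₂ = d₁ − σ√T = 1.389152 − 0.764022 = 0.625130
risk-neutral PD = N(−d₂) = N(-0.625130) = 0.265943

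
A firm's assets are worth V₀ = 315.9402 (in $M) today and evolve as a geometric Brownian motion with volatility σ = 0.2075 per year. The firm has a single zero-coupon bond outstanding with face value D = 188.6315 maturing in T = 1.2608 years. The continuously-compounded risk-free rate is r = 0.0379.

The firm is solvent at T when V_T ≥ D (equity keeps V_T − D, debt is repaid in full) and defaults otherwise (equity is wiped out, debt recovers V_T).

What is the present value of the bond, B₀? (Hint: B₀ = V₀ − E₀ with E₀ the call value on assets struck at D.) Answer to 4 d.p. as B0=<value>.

B0=179.6879

d₁ = [ln(V₀/D) + (r + σ²/2)T] / (σ√T)
   = [ln(315.9402/188.6315) + (0.0379 + 0.5·0.2075²)·1.2608] / (0.2075·√1.2608)
   = [0.515758 + 0.074927] / 0.232992 = 2.535213
d₂ = d₁ − σ√T = 2.535213 − 0.232992 = 2.302221
N(d₁) = 0.994381,  N(d₂) = 0.989339,  e^(−rT) = 0.953339
E₀ = V₀·N(d₁) − D·e^(−rT)·N(d₂)
   = 315.9402·0.994381 − 188.6315·0.953339·0.989339 = 136.252341
B₀ = V₀ − E₀ = 315.9402 − 136.252341 = 179.687859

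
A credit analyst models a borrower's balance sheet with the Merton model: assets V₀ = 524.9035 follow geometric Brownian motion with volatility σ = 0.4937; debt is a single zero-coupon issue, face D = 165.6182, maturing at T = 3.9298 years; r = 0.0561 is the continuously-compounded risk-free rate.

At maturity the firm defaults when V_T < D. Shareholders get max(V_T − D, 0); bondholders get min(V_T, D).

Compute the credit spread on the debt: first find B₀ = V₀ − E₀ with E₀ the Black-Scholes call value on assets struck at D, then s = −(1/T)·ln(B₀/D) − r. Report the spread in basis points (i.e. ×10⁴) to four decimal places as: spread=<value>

spread=170.9970

d₁ = [ln(V₀/D) + (r + σ²/2)T] / (σ√T)
   = [ln(524.9035/165.6182) + (0.0561 + 0.5·0.4937²)·3.9298] / (0.4937·√3.9298)
   = [1.153529 + 0.699386] / 0.978697 = 1.893247
d₂ = d₁ − σ√T = 1.893247 − 0.978697 = 0.914549
N(d₁) = 0.970837,  N(d₂) = 0.819786,  e^(−rT) = 0.802148
E₀ = V₀·N(d₁) − D·e^(−rT)·N(d₂)
   = 524.9035·0.970837 − 165.6182·0.802148·0.819786 = 400.687133
B₀ = V₀ − E₀ = 524.9035 − 400.687133 = 124.216367
spread = −(1/T)·ln(B₀/D) − r = −(1/3.9298)·ln(124.216367/165.6182) − 0.0561 = 0.01709970
in basis points: 0.01709970 × 10⁴ = 170.9970 bp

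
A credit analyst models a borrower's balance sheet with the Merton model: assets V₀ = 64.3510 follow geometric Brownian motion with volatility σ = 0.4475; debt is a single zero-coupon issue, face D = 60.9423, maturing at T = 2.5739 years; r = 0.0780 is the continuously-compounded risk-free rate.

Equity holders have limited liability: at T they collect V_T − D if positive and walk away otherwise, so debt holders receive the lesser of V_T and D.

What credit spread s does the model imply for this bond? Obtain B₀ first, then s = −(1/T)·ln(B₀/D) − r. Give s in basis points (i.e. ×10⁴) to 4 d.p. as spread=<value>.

d₁ = [ln(V₀/D) + (r + σ²/2)T] / (σ√T)
   = [ln(64.3510/60.9423) + (0.0780 + 0.5·0.4475²)·2.5739] / (0.4475·√2.5739)
   = [0.054425 + 0.458484] / 0.717941 = 0.714416
d₂ = d₁ − σ√T = 0.714416 − 0.717941 = -0.003525
N(d₁) = 0.762515,  N(d₂) = 0.498594,  e^(−rT) = 0.818105
E₀ = V₀·N(d₁) − D·e^(−rT)·N(d₂)
   = 64.3510·0.762515 − 60.9423·0.818105·0.498594 = 24.210110
B₀ = V₀ − E₀ = 64.3510 − 24.210110 = 40.140890
spread = −(1/T)·ln(B₀/D) − r = −(1/2.5739)·ln(40.140890/60.9423) − 0.0780 = 0.08421765
in basis points: 0.08421765 × 10⁴ = 842.1765 bp

spread=842.1765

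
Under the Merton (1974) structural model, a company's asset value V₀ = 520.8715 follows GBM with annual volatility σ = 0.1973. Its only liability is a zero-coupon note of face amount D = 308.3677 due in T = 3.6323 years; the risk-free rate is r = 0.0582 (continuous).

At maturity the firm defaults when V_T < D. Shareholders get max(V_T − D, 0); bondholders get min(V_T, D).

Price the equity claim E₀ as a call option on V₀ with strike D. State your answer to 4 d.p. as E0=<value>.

d₁ = [ln(V₀/D) + (r + σ²/2)T] / (σ√T)
   = [ln(520.8715/308.3677) + (0.0582 + 0.5·0.1973²)·3.6323] / (0.1973·√3.6323)
   = [0.524210 + 0.282098] / 0.376026 = 2.144288
d₂ = d₁ − σ√T = 2.144288 − 0.376026 = 1.768262
N(d₁) = 0.983995,  N(d₂) = 0.961491,  e^(−rT) = 0.809450
E₀ = V₀·N(d₁) − D·e^(−rT)·N(d₂)
   = 520.8715·0.983995 − 308.3677·0.809450·0.961491 = 272.538719

E0=272.5387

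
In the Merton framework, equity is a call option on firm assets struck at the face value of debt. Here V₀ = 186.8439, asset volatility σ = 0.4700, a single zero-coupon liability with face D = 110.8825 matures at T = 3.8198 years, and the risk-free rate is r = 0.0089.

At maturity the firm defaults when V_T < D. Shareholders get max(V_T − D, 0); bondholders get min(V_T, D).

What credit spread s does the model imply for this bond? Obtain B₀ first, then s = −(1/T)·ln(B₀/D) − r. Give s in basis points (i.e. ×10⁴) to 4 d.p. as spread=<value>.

d₁ = [ln(V₀/D) + (r + σ²/2)T] / (σ√T)
   = [ln(186.8439/110.8825) + (0.0089 + 0.5·0.4700²)·3.8198] / (0.4700·√3.8198)
   = [0.521802 + 0.455893] / 0.918583 = 1.064352
d₂ = d₁ − σ√T = 1.064352 − 0.918583 = 0.145770
N(d₁) = 0.856415,  N(d₂) = 0.557949,  e^(−rT) = 0.966575
E₀ = V₀·N(d₁) − D·e^(−rT)·N(d₂)
   = 186.8439·0.856415 − 110.8825·0.966575·0.557949 = 100.217167
B₀ = V₀ − E₀ = 186.8439 − 100.217167 = 86.626733
spread = −(1/T)·ln(B₀/D) − r = −(1/3.8198)·ln(86.626733/110.8825) − 0.0089 = 0.05572711
in basis points: 0.05572711 × 10⁴ = 557.2711 bp

spread=557.2711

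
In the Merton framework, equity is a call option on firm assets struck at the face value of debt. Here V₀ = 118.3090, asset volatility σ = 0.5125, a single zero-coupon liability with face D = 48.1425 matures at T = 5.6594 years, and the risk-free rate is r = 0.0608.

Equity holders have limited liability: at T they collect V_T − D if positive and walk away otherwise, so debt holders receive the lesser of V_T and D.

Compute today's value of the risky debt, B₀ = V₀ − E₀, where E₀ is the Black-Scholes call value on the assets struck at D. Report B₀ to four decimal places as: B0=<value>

B0=28.6014

d₁ = [ln(V₀/D) + (r + σ²/2)T] / (σ√T)
   = [ln(118.3090/48.1425) + (0.0608 + 0.5·0.5125²)·5.6594] / (0.5125·√5.6594)
   = [0.899134 + 1.087330] / 1.219212 = 1.629302
d₂ = d₁ − σ√T = 1.629302 − 1.219212 = 0.410091
N(d₁) = 0.948375,  N(d₂) = 0.659130,  e^(−rT) = 0.708864
E₀ = V₀·N(d₁) − D·e^(−rT)·N(d₂)
   = 118.3090·0.948375 − 48.1425·0.708864·0.659130 = 89.707552
B₀ = V₀ − E₀ = 118.3090 − 89.707552 = 28.601448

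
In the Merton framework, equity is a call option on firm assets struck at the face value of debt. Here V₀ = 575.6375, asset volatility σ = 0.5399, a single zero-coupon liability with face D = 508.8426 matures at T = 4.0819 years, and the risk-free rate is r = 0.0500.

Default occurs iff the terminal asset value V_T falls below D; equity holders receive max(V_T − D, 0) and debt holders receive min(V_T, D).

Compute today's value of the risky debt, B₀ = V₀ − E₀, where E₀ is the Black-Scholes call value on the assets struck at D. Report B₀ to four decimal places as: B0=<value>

B0=281.7559

d₁ = [ln(V₀/D) + (r + σ²/2)T] / (σ√T)
   = [ln(575.6375/508.8426) + (0.0500 + 0.5·0.5399²)·4.0819] / (0.5399·√4.0819)
   = [0.123339 + 0.799016] / 1.090798 = 0.845578
d₂ = d₁ − σ√T = 0.845578 − 1.090798 = -0.245221
N(d₁) = 0.801106,  N(d₂) = 0.403143,  e^(−rT) = 0.815385
E₀ = V₀·N(d₁) − D·e^(−rT)·N(d₂)
   = 575.6375·0.801106 − 508.8426·0.815385·0.403143 = 293.881579
B₀ = V₀ − E₀ = 575.6375 − 293.881579 = 281.755921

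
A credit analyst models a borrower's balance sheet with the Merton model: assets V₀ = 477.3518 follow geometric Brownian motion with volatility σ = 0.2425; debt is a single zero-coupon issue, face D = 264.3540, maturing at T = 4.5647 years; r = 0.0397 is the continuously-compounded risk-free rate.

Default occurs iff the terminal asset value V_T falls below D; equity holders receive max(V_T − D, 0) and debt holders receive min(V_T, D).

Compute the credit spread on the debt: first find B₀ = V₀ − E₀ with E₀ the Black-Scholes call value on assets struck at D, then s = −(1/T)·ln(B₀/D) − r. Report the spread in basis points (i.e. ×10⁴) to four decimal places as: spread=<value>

spread=49.3763

d₁ = [ln(V₀/D) + (r + σ²/2)T] / (σ√T)
   = [ln(477.3518/264.3540) + (0.0397 + 0.5·0.2425²)·4.5647] / (0.2425·√4.5647)
   = [0.590965 + 0.315435] / 0.518105 = 1.749451
d₂ = d₁ − σ√T = 1.749451 − 0.518105 = 1.231346
N(d₁) = 0.959893,  N(d₂) = 0.890903,  e^(−rT) = 0.834253
E₀ = V₀·N(d₁) − D·e^(−rT)·N(d₂)
   = 477.3518·0.959893 − 264.3540·0.834253·0.890903 = 261.728749
B₀ = V₀ − E₀ = 477.3518 − 261.728749 = 215.623051
spread = −(1/T)·ln(B₀/D) − r = −(1/4.5647)·ln(215.623051/264.3540) − 0.0397 = 0.00493763
in basis points: 0.00493763 × 10⁴ = 49.3763 bp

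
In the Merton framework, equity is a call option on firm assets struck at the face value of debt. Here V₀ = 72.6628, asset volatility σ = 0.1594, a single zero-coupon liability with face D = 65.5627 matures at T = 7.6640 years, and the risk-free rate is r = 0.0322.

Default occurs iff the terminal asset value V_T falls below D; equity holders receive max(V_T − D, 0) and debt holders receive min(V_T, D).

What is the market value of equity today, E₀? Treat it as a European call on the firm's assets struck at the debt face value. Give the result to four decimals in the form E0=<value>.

d₁ = [ln(V₀/D) + (r + σ²/2)T] / (σ√T)
   = [ln(72.6628/65.5627) + (0.0322 + 0.5·0.1594²)·7.6640] / (0.1594·√7.6640)
   = [0.102823 + 0.344146] / 0.441282 = 1.012886
d₂ = d₁ − σ√T = 1.012886 − 0.441282 = 0.571604
N(d₁) = 0.844443,  N(d₂) = 0.716205,  e^(−rT) = 0.781312
E₀ = V₀·N(d₁) − D·e^(−rT)·N(d₂)
   = 72.6628·0.844443 − 65.5627·0.781312·0.716205 = 24.672031

E0=24.6720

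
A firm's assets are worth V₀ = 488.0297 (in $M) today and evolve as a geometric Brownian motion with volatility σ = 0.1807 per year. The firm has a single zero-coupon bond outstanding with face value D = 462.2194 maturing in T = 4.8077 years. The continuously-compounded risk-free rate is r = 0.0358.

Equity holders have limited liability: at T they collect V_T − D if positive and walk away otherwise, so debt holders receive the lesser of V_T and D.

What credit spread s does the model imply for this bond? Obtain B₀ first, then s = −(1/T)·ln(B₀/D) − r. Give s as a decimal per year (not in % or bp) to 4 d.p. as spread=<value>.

d₁ = [ln(V₀/D) + (r + σ²/2)T] / (σ√T)
   = [ln(488.0297/462.2194) + (0.0358 + 0.5·0.1807²)·4.8077] / (0.1807·√4.8077)
   = [0.054337 + 0.250607] / 0.396211 = 0.769650
d₂ = d₁ − σ√T = 0.769650 − 0.396211 = 0.373439
N(d₁) = 0.779246,  N(d₂) = 0.645589,  e^(−rT) = 0.841882
E₀ = V₀·N(d₁) − D·e^(−rT)·N(d₂)
   = 488.0297·0.779246 − 462.2194·0.841882·0.645589 = 129.074600
B₀ = V₀ − E₀ = 488.0297 − 129.074600 = 358.955100
spread = −(1/T)·ln(B₀/D) − r = −(1/4.8077)·ln(358.955100/462.2194) − 0.0358 = 0.01679113

spread=0.0168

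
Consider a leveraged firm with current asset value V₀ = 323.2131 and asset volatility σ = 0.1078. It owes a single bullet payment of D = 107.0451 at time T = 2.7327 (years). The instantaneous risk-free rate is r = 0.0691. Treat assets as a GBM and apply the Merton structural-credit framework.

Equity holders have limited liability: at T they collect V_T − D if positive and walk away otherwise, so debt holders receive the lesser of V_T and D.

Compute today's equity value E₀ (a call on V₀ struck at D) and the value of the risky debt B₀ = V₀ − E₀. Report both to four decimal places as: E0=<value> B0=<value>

E0=234.5875 B0=88.6256

d₁ = [ln(V₀/D) + (r + σ²/2)T] / (σ√T)
   = [ln(323.2131/107.0451) + (0.0691 + 0.5·0.1078²)·2.7327] / (0.1078·√2.7327)
   = [1.105062 + 0.204708] / 0.178203 = 7.349877
d₂ = d₁ − σ√T = 7.349877 − 0.178203 = 7.171674
N(d₁) = 1.000000,  N(d₂) = 1.000000,  e^(−rT) = 0.827928
E₀ = V₀·N(d₁) − D·e^(−rT)·N(d₂)
   = 323.2131·1.000000 − 107.0451·0.827928·1.000000 = 234.587507
B₀ = V₀ − E₀ = 323.2131 − 234.587507 = 88.625593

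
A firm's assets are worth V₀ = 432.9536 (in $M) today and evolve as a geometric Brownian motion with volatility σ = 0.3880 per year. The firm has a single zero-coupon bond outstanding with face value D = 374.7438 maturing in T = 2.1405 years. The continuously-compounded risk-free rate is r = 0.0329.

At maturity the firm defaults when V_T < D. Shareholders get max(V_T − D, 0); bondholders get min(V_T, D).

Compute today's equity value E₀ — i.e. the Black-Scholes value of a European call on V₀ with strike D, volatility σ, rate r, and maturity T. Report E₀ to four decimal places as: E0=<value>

d₁ = [ln(V₀/D) + (r + σ²/2)T] / (σ√T)
   = [ln(432.9536/374.7438) + (0.0329 + 0.5·0.3880²)·2.1405] / (0.3880·√2.1405)
   = [0.144388 + 0.231542] / 0.567661 = 0.662244
d₂ = d₁ − σ√T = 0.662244 − 0.567661 = 0.094582
N(d₁) = 0.746092,  N(d₂) = 0.537677,  e^(−rT) = 0.932000
E₀ = V₀·N(d₁) − D·e^(−rT)·N(d₂)
   = 432.9536·0.746092 − 374.7438·0.932000·0.537677 = 135.233796

E0=135.2338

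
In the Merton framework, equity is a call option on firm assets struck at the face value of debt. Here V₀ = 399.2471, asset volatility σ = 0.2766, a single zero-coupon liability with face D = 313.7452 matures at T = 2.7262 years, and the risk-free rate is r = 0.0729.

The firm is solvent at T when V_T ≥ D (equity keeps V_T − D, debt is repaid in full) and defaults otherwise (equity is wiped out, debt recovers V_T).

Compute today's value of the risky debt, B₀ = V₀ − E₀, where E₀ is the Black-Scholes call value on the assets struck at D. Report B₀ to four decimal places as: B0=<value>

d₁ = [ln(V₀/D) + (r + σ²/2)T] / (σ√T)
   = [ln(399.2471/313.7452) + (0.0729 + 0.5·0.2766²)·2.7262] / (0.2766·√2.7262)
   = [0.240999 + 0.303027] / 0.456700 = 1.191212
d₂ = d₁ − σ√T = 1.191212 − 0.456700 = 0.734512
N(d₁) = 0.883215,  N(d₂) = 0.768682,  e^(−rT) = 0.819763
E₀ = V₀·N(d₁) − D·e^(−rT)·N(d₂)
   = 399.2471·0.883215 − 313.7452·0.819763·0.768682 = 154.918568
B₀ = V₀ − E₀ = 399.2471 − 154.918568 = 244.328532

B0=244.3285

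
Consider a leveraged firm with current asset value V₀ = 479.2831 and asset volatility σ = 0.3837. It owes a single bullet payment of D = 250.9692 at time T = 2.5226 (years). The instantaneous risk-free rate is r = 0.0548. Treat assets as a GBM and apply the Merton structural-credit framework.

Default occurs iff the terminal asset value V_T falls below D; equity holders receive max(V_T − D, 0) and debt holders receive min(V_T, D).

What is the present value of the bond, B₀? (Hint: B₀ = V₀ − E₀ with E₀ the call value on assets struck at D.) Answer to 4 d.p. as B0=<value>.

d₁ = [ln(V₀/D) + (r + σ²/2)T] / (σ√T)
   = [ln(479.2831/250.9692) + (0.0548 + 0.5·0.3837²)·2.5226] / (0.3837·√2.5226)
   = [0.646961 + 0.323934] / 0.609419 = 1.593149
d₂ = d₁ − σ√T = 1.593149 − 0.609419 = 0.983730
N(d₁) = 0.944437,  N(d₂) = 0.837376,  e^(−rT) = 0.870891
E₀ = V₀·N(d₁) − D·e^(−rT)·N(d₂)
   = 479.2831·0.944437 − 250.9692·0.870891·0.837376 = 269.629938
B₀ = V₀ − E₀ = 479.2831 − 269.629938 = 209.653162

B0=209.6532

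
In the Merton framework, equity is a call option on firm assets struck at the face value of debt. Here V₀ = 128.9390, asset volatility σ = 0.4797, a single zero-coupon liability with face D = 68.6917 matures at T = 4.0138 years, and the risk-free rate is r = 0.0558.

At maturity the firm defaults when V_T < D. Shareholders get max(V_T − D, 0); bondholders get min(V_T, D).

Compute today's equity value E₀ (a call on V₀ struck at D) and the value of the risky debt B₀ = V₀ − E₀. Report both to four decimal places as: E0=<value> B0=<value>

d₁ = [ln(V₀/D) + (r + σ²/2)T] / (σ√T)
   = [ln(128.9390/68.6917) + (0.0558 + 0.5·0.4797²)·4.0138] / (0.4797·√4.0138)
   = [0.629711 + 0.685782] / 0.961054 = 1.368803
d₂ = d₁ − σ√T = 1.368803 − 0.961054 = 0.407750
N(d₁) = 0.914470,  N(d₂) = 0.658271,  e^(−rT) = 0.799339
E₀ = V₀·N(d₁) − D·e^(−rT)·N(d₂)
   = 128.9390·0.914470 − 68.6917·0.799339·0.658271 = 81.766463
B₀ = V₀ − E₀ = 128.9390 − 81.766463 = 47.172537

E0=81.7665 B0=47.1725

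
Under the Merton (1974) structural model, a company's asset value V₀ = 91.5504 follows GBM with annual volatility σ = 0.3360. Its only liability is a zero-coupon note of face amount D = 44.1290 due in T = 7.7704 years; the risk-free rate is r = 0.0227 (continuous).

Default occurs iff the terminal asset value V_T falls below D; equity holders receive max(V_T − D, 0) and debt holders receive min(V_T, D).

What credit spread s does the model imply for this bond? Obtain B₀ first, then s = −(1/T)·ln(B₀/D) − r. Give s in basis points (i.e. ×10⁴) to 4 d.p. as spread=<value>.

d₁ = [ln(V₀/D) + (r + σ²/2)T] / (σ√T)
   = [ln(91.5504/44.1290) + (0.0227 + 0.5·0.3360²)·7.7704] / (0.3360·√7.7704)
   = [0.729772 + 0.615012] / 0.936615 = 1.435792
d₂ = d₁ − σ√T = 1.435792 − 0.936615 = 0.499178
N(d₁) = 0.924469,  N(d₂) = 0.691173,  e^(−rT) = 0.838293
E₀ = V₀·N(d₁) − D·e^(−rT)·N(d₂)
   = 91.5504·0.924469 − 44.1290·0.838293·0.691173 = 59.066964
B₀ = V₀ − E₀ = 91.5504 − 59.066964 = 32.483436
spread = −(1/T)·ln(B₀/D) − r = −(1/7.7704)·ln(32.483436/44.1290) − 0.0227 = 0.01673000
in basis points: 0.01673000 × 10⁴ = 167.3000 bp

spread=167.3000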